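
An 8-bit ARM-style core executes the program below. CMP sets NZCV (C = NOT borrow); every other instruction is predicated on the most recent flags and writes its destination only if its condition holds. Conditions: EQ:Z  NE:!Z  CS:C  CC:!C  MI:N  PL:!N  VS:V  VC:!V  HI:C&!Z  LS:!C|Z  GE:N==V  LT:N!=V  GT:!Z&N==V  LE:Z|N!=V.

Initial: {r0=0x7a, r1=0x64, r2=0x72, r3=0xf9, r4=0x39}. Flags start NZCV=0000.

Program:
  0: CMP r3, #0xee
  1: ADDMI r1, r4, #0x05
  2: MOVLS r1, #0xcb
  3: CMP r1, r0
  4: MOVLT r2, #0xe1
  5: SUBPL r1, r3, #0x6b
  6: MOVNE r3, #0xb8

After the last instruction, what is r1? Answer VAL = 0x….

VAL = 0x64

[0] flags=0010 → (cmp)
[1] flags=0010 MI?F → skip
[2] flags=0010 LS?F → skip
[3] flags=1000 → (cmp)
[4] flags=1000 LT?T → r2=0xe1
[5] flags=1000 PL?F → skip
[6] flags=1000 NE?T → r3=0xb8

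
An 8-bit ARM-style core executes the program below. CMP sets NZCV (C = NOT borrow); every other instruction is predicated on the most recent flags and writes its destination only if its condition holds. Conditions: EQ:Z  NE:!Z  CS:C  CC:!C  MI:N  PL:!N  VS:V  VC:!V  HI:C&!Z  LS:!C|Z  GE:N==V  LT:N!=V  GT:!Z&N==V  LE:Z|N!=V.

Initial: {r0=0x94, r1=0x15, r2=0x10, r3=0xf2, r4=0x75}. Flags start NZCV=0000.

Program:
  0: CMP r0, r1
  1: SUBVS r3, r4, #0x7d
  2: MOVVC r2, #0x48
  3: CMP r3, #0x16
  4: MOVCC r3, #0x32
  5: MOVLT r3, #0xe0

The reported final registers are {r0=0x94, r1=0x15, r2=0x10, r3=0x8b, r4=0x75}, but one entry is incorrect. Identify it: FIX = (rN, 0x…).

FIX = (r3, 0xe0)

0: ✓ CMP  NZCV=0011
1: ✓ SUBVS  r3←0xf8
2: · MOVVC
3: ✓ CMP  NZCV=1010
4: · MOVCC
5: ✓ MOVLT  r3←0xe0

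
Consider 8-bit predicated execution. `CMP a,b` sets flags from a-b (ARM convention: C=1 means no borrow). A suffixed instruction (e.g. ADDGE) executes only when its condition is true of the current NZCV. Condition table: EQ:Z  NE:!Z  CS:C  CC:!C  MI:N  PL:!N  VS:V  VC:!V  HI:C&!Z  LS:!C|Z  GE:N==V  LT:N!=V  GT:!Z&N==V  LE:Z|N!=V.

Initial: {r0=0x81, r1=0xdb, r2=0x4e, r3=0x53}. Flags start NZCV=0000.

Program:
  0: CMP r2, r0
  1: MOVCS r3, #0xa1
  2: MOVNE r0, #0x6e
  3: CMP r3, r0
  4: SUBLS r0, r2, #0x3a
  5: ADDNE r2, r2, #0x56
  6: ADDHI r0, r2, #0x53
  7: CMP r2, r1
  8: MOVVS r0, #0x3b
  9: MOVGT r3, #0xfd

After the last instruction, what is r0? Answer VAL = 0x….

[0] flags=1001 → (cmp)
[1] flags=1001 CS?F → skip
[2] flags=1001 NE?T → r0=0x6e
[3] flags=1000 → (cmp)
[4] flags=1000 LS?T → r0=0x14
[5] flags=1000 NE?T → r2=0xa4
[6] flags=1000 HI?F → skip
[7] flags=1000 → (cmp)
[8] flags=1000 VS?F → skip
[9] flags=1000 GT?F → skip

VAL = 0x14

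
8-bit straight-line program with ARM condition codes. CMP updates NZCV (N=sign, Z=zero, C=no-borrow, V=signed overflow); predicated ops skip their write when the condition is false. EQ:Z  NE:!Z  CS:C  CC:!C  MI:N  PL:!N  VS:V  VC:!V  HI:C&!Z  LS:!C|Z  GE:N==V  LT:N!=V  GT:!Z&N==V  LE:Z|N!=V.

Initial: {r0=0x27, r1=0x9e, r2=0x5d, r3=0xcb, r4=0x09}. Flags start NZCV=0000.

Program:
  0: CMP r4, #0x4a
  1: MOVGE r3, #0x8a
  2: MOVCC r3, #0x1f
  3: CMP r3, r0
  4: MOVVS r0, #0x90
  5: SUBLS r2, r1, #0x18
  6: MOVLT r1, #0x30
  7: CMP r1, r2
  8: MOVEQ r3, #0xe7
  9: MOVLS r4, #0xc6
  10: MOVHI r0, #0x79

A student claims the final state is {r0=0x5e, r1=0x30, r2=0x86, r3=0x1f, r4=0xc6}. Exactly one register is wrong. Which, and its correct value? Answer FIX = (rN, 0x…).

FIX = (r0, 0x27)

[0] flags=1000 → (cmp)
[1] flags=1000 GE?F → skip
[2] flags=1000 CC?T → r3=0x1f
[3] flags=1000 → (cmp)
[4] flags=1000 VS?F → skip
[5] flags=1000 LS?T → r2=0x86
[6] flags=1000 LT?T → r1=0x30
[7] flags=1001 → (cmp)
[8] flags=1001 EQ?F → skip
[9] flags=1001 LS?T → r4=0xc6
[10] flags=1001 HI?F → skip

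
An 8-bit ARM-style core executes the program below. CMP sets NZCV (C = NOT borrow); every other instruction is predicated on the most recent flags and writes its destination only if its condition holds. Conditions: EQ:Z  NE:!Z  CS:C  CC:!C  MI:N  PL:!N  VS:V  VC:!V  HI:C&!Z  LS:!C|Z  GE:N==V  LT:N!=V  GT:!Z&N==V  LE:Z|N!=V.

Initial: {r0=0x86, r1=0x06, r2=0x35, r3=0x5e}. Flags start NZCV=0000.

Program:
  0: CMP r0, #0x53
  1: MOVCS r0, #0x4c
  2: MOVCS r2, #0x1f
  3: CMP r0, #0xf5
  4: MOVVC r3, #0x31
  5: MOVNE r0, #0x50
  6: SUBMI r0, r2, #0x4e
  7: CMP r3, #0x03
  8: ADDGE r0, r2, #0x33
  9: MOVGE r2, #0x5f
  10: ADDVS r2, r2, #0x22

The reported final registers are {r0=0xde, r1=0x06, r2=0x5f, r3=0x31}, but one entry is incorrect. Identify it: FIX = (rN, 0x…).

FIX = (r0, 0x52)

0: ✓ CMP  NZCV=0011
1: ✓ MOVCS  r0←0x4c
2: ✓ MOVCS  r2←0x1f
3: ✓ CMP  NZCV=0000
4: ✓ MOVVC  r3←0x31
5: ✓ MOVNE  r0←0x50
6: · SUBMI
7: ✓ CMP  NZCV=0010
8: ✓ ADDGE  r0←0x52
9: ✓ MOVGE  r2←0x5f
10: · ADDVS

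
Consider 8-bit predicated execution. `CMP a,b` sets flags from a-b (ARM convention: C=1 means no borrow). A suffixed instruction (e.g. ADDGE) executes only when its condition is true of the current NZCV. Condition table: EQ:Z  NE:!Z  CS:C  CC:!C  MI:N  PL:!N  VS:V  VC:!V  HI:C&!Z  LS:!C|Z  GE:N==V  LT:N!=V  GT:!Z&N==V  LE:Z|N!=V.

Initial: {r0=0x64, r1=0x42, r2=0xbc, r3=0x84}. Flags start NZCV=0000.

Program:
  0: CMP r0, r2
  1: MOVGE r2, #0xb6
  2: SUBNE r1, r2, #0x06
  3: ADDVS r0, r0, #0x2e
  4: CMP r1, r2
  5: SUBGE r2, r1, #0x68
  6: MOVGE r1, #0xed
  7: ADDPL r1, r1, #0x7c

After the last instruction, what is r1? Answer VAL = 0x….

0: ✓ CMP  NZCV=1001
1: ✓ MOVGE  r2←0xb6
2: ✓ SUBNE  r1←0xb0
3: ✓ ADDVS  r0←0x92
4: ✓ CMP  NZCV=1000
5: · SUBGE
6: · MOVGE
7: · ADDPL

VAL = 0xb0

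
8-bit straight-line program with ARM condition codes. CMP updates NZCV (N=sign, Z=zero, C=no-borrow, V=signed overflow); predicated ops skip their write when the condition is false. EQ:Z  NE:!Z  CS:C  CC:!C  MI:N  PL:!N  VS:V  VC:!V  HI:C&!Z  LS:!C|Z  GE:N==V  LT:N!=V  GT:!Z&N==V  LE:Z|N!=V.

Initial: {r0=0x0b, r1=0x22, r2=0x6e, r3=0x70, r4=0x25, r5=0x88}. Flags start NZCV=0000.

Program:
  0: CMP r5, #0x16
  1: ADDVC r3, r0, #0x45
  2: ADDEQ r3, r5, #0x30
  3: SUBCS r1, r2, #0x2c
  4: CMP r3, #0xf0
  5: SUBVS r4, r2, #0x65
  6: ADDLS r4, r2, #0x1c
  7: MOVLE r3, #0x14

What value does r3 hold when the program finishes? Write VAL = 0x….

VAL = 0x70

0: ✓ CMP  NZCV=0011
1: · ADDVC
2: · ADDEQ
3: ✓ SUBCS  r1←0x42
4: ✓ CMP  NZCV=1001
5: ✓ SUBVS  r4←0x09
6: ✓ ADDLS  r4←0x8a
7: · MOVLE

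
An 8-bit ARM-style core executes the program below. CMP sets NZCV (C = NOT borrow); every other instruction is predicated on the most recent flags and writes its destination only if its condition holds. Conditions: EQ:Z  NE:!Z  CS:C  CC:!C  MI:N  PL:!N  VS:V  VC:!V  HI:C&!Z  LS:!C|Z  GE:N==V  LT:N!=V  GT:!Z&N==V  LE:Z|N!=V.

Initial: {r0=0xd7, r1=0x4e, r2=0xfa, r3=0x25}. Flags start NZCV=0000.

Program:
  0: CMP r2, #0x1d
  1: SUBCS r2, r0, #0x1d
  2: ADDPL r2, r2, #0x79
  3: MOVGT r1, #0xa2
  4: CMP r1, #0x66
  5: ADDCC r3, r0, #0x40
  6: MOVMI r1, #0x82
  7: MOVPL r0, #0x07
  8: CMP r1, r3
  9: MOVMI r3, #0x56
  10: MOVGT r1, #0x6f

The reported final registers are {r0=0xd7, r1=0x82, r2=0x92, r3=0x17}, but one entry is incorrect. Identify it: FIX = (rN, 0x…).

FIX = (r2, 0xba)

0: ✓ CMP  NZCV=1010
1: ✓ SUBCS  r2←0xba
2: · ADDPL
3: · MOVGT
4: ✓ CMP  NZCV=1000
5: ✓ ADDCC  r3←0x17
6: ✓ MOVMI  r1←0x82
7: · MOVPL
8: ✓ CMP  NZCV=0011
9: · MOVMI
10: · MOVGT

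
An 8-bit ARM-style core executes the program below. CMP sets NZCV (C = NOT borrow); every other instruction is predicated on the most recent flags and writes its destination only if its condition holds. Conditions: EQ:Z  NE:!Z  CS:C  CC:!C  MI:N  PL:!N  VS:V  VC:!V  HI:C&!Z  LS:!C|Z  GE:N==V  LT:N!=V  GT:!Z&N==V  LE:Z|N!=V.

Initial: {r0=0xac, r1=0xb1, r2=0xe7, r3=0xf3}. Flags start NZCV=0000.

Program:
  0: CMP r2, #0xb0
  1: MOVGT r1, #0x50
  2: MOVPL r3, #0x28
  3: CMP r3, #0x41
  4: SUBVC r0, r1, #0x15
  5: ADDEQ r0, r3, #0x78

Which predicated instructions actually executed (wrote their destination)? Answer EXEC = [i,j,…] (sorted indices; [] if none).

EXEC = [1,2,4]

0: ✓ CMP  NZCV=0010
1: ✓ MOVGT  r1←0x50
2: ✓ MOVPL  r3←0x28
3: ✓ CMP  NZCV=1000
4: ✓ SUBVC  r0←0x3b
5: · ADDEQ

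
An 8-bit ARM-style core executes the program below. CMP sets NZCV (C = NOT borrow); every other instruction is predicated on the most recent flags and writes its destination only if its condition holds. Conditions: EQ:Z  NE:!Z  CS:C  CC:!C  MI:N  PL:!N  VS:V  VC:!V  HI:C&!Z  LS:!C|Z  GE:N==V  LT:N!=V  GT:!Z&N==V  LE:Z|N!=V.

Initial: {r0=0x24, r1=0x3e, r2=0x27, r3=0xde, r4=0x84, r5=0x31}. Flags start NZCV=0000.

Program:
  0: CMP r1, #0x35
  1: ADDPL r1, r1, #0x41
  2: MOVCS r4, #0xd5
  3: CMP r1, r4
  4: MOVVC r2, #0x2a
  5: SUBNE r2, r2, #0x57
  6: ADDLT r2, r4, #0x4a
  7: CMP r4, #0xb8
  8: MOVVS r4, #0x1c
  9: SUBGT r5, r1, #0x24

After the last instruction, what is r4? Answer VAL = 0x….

[0] flags=0010 → (cmp)
[1] flags=0010 PL?T → r1=0x7f
[2] flags=0010 CS?T → r4=0xd5
[3] flags=1001 → (cmp)
[4] flags=1001 VC?F → skip
[5] flags=1001 NE?T → r2=0xd0
[6] flags=1001 LT?F → skip
[7] flags=0010 → (cmp)
[8] flags=0010 VS?F → skip
[9] flags=0010 GT?T → r5=0x5b

VAL = 0xd5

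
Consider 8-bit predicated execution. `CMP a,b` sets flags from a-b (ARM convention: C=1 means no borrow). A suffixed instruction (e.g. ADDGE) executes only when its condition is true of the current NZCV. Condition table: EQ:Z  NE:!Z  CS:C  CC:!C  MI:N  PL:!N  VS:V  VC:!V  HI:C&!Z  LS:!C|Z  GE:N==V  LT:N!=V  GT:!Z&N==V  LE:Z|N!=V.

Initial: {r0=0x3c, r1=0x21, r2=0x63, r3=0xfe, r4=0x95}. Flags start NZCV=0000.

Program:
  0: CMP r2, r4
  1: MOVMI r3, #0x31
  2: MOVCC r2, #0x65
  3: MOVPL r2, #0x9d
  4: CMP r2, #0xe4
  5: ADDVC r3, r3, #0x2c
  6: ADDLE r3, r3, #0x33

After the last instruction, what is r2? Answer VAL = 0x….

VAL = 0x65

[0] flags=1001 → (cmp)
[1] flags=1001 MI?T → r3=0x31
[2] flags=1001 CC?T → r2=0x65
[3] flags=1001 PL?F → skip
[4] flags=1001 → (cmp)
[5] flags=1001 VC?F → skip
[6] flags=1001 LE?F → skip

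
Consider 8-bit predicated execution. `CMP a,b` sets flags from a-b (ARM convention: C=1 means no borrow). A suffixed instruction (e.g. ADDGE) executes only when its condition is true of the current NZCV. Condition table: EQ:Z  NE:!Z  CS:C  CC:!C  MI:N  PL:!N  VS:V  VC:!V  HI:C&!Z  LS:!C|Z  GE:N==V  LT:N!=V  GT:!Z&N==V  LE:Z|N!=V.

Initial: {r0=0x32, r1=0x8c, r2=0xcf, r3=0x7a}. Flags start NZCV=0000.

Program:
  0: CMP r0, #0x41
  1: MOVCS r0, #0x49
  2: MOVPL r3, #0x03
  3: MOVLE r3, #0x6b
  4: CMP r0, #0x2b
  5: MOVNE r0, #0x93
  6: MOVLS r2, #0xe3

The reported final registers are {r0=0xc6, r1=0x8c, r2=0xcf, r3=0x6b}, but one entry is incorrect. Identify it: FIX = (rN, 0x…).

FIX = (r0, 0x93)

0: ✓ CMP  NZCV=1000
1: · MOVCS
2: · MOVPL
3: ✓ MOVLE  r3←0x6b
4: ✓ CMP  NZCV=0010
5: ✓ MOVNE  r0←0x93
6: · MOVLS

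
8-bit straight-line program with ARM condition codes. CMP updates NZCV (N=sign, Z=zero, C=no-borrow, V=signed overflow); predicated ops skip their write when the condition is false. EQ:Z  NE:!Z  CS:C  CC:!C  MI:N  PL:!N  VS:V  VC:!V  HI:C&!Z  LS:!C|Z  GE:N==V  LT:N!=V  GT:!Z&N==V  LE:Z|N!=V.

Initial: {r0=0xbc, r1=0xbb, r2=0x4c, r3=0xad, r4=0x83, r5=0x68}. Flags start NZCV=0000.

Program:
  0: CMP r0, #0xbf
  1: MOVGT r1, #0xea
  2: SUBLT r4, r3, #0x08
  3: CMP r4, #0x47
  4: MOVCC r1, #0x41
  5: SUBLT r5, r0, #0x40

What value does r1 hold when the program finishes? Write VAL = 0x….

[0] flags=1000 → (cmp)
[1] flags=1000 GT?F → skip
[2] flags=1000 LT?T → r4=0xa5
[3] flags=0011 → (cmp)
[4] flags=0011 CC?F → skip
[5] flags=0011 LT?T → r5=0x7c

VAL = 0xbb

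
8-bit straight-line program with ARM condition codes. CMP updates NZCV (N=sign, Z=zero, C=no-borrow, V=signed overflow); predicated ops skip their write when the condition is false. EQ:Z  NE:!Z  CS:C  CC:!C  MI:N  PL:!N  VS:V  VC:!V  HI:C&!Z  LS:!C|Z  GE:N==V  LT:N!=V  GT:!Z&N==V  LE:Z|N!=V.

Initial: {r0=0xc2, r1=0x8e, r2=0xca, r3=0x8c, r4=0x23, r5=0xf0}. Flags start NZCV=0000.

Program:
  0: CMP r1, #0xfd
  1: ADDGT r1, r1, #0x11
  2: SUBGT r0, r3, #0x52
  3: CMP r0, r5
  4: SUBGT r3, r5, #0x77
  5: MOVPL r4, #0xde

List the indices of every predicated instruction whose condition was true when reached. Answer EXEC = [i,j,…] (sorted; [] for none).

EXEC = []

0: ✓ CMP  NZCV=1000
1: · ADDGT
2: · SUBGT
3: ✓ CMP  NZCV=1000
4: · SUBGT
5: · MOVPL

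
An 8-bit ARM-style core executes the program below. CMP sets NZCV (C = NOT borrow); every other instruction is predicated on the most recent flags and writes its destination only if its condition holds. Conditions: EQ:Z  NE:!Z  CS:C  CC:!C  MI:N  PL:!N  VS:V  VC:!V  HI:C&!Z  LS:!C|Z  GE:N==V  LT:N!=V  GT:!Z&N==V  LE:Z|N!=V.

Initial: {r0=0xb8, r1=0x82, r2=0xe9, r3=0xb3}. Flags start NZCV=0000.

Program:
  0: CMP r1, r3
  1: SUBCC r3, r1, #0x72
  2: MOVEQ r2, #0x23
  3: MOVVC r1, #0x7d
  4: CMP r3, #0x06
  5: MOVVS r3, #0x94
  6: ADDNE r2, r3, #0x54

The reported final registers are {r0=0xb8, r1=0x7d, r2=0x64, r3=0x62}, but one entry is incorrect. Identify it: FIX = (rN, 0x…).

FIX = (r3, 0x10)

[0] flags=1000 → (cmp)
[1] flags=1000 CC?T → r3=0x10
[2] flags=1000 EQ?F → skip
[3] flags=1000 VC?T → r1=0x7d
[4] flags=0010 → (cmp)
[5] flags=0010 VS?F → skip
[6] flags=0010 NE?T → r2=0x64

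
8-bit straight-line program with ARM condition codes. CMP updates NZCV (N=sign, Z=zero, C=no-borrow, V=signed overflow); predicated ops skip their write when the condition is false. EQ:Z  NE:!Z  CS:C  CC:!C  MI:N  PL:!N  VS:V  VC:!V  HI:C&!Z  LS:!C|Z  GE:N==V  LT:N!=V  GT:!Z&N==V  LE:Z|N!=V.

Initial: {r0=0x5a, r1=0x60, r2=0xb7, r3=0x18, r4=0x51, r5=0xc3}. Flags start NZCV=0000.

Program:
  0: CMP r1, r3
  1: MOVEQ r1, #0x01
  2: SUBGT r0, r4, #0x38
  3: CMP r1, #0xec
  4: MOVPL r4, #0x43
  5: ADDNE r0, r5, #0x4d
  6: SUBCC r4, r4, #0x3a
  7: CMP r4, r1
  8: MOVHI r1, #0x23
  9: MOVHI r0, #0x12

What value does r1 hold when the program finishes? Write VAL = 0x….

[0] flags=0010 → (cmp)
[1] flags=0010 EQ?F → skip
[2] flags=0010 GT?T → r0=0x19
[3] flags=0000 → (cmp)
[4] flags=0000 PL?T → r4=0x43
[5] flags=0000 NE?T → r0=0x10
[6] flags=0000 CC?T → r4=0x09
[7] flags=1000 → (cmp)
[8] flags=1000 HI?F → skip
[9] flags=1000 HI?F → skip

VAL = 0x60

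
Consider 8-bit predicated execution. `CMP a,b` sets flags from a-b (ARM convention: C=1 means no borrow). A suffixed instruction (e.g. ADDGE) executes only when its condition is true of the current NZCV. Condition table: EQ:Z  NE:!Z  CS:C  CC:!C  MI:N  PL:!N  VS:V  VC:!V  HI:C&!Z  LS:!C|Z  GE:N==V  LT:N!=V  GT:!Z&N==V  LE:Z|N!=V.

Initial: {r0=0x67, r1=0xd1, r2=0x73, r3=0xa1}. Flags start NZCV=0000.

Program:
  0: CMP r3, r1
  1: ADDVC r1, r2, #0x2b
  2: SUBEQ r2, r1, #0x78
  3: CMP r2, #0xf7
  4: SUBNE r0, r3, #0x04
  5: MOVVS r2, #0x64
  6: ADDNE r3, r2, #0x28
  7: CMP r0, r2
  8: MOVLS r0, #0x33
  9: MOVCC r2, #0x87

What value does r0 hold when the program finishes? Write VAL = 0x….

[0] flags=1000 → (cmp)
[1] flags=1000 VC?T → r1=0x9e
[2] flags=1000 EQ?F → skip
[3] flags=0000 → (cmp)
[4] flags=0000 NE?T → r0=0x9d
[5] flags=0000 VS?F → skip
[6] flags=0000 NE?T → r3=0x9b
[7] flags=0011 → (cmp)
[8] flags=0011 LS?F → skip
[9] flags=0011 CC?F → skip

VAL = 0x9d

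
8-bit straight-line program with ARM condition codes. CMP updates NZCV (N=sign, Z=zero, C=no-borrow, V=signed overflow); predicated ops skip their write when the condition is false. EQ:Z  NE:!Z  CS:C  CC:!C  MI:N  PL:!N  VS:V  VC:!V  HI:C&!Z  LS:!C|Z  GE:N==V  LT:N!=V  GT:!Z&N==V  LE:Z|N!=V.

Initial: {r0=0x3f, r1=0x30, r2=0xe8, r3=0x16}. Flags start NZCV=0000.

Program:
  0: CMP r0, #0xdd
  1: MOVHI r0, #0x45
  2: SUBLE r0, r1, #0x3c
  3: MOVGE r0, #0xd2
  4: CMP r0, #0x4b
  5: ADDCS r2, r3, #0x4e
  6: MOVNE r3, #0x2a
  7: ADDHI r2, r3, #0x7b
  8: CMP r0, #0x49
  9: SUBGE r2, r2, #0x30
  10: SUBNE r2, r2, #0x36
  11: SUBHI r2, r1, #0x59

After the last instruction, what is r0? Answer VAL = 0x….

VAL = 0xd2

[0] flags=0000 → (cmp)
[1] flags=0000 HI?F → skip
[2] flags=0000 LE?F → skip
[3] flags=0000 GE?T → r0=0xd2
[4] flags=1010 → (cmp)
[5] flags=1010 CS?T → r2=0x64
[6] flags=1010 NE?T → r3=0x2a
[7] flags=1010 HI?T → r2=0xa5
[8] flags=1010 → (cmp)
[9] flags=1010 GE?F → skip
[10] flags=1010 NE?T → r2=0x6f
[11] flags=1010 HI?T → r2=0xd7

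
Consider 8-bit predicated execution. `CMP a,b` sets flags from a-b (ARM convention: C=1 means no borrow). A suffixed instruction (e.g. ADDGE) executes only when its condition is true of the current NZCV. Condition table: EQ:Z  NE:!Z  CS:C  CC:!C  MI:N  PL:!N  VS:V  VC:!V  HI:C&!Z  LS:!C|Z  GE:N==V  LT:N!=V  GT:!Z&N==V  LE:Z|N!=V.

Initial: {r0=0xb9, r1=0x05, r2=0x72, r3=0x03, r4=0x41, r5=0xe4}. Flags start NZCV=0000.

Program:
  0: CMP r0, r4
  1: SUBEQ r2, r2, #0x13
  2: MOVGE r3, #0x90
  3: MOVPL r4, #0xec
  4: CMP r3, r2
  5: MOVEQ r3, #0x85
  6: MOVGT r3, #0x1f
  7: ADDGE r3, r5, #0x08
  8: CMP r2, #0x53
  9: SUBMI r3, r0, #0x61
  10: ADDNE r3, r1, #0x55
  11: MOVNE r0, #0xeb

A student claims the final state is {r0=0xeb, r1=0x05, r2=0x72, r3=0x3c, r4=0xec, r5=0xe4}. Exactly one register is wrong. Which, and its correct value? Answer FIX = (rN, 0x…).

0: ✓ CMP  NZCV=0011
1: · SUBEQ
2: · MOVGE
3: ✓ MOVPL  r4←0xec
4: ✓ CMP  NZCV=1000
5: · MOVEQ
6: · MOVGT
7: · ADDGE
8: ✓ CMP  NZCV=0010
9: · SUBMI
10: ✓ ADDNE  r3←0x5a
11: ✓ MOVNE  r0←0xeb

FIX = (r3, 0x5a)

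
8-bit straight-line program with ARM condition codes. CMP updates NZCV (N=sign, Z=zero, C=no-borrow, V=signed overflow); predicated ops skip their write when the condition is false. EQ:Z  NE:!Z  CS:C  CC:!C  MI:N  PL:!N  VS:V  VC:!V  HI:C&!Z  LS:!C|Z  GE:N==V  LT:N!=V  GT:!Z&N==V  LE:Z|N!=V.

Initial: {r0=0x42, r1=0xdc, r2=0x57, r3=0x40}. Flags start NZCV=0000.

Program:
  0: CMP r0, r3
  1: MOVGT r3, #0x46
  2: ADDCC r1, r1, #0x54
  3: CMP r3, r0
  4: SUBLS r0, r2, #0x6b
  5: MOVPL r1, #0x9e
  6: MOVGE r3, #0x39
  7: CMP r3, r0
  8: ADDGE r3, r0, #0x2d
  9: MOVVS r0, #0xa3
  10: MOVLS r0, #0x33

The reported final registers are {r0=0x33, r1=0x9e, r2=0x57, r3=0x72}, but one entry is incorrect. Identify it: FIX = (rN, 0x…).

0: ✓ CMP  NZCV=0010
1: ✓ MOVGT  r3←0x46
2: · ADDCC
3: ✓ CMP  NZCV=0010
4: · SUBLS
5: ✓ MOVPL  r1←0x9e
6: ✓ MOVGE  r3←0x39
7: ✓ CMP  NZCV=1000
8: · ADDGE
9: · MOVVS
10: ✓ MOVLS  r0←0x33

FIX = (r3, 0x39)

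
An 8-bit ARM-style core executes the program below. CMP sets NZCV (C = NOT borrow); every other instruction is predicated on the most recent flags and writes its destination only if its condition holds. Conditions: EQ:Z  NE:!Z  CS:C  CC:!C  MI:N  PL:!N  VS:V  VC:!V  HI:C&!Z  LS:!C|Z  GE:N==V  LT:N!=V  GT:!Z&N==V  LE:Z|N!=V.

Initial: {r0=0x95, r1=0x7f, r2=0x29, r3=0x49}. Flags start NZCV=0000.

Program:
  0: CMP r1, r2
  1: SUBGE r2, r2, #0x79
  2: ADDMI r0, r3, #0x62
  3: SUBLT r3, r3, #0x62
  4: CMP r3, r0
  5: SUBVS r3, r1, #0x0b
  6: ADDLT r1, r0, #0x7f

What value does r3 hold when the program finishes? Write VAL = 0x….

[0] flags=0010 → (cmp)
[1] flags=0010 GE?T → r2=0xb0
[2] flags=0010 MI?F → skip
[3] flags=0010 LT?F → skip
[4] flags=1001 → (cmp)
[5] flags=1001 VS?T → r3=0x74
[6] flags=1001 LT?F → skip

VAL = 0x74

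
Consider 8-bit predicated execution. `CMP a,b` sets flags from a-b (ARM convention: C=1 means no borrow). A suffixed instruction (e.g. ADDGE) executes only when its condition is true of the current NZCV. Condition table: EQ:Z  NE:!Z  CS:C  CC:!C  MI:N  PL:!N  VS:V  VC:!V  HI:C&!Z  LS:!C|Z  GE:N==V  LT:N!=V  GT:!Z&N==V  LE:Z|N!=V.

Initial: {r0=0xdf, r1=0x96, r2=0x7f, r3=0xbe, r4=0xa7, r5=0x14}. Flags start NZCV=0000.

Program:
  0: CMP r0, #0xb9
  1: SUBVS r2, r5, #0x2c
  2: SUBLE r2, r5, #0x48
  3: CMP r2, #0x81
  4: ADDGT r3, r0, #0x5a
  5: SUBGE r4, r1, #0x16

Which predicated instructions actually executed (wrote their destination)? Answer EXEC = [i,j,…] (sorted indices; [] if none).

[0] flags=0010 → (cmp)
[1] flags=0010 VS?F → skip
[2] flags=0010 LE?F → skip
[3] flags=1001 → (cmp)
[4] flags=1001 GT?T → r3=0x39
[5] flags=1001 GE?T → r4=0x80

EXEC = [4,5]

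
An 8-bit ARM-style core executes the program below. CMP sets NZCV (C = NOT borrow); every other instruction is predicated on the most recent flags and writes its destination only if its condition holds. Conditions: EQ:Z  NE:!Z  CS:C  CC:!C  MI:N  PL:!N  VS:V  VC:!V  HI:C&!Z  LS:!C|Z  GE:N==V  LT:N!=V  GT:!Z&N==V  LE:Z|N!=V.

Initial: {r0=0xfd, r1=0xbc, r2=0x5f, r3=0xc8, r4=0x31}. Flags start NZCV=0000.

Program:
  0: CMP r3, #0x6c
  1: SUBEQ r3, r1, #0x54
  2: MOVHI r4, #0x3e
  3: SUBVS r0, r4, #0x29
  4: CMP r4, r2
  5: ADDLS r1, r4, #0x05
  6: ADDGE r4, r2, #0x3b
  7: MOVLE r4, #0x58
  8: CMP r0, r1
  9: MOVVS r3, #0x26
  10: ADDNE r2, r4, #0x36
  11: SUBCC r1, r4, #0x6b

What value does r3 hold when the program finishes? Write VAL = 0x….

0: ✓ CMP  NZCV=0011
1: · SUBEQ
2: ✓ MOVHI  r4←0x3e
3: ✓ SUBVS  r0←0x15
4: ✓ CMP  NZCV=1000
5: ✓ ADDLS  r1←0x43
6: · ADDGE
7: ✓ MOVLE  r4←0x58
8: ✓ CMP  NZCV=1000
9: · MOVVS
10: ✓ ADDNE  r2←0x8e
11: ✓ SUBCC  r1←0xed

VAL = 0xc8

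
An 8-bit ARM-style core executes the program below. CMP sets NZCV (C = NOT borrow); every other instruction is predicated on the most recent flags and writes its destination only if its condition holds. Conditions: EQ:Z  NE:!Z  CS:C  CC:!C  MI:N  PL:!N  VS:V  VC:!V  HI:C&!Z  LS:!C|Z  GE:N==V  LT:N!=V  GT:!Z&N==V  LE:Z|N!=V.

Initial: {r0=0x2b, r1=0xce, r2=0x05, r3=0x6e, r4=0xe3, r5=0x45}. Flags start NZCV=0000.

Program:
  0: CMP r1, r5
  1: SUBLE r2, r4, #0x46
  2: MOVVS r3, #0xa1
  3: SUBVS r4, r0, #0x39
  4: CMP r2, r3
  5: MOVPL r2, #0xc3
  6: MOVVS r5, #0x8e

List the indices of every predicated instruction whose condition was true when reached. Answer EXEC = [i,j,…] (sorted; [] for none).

EXEC = [1,5,6]

[0] flags=1010 → (cmp)
[1] flags=1010 LE?T → r2=0x9d
[2] flags=1010 VS?F → skip
[3] flags=1010 VS?F → skip
[4] flags=0011 → (cmp)
[5] flags=0011 PL?T → r2=0xc3
[6] flags=0011 VS?T → r5=0x8e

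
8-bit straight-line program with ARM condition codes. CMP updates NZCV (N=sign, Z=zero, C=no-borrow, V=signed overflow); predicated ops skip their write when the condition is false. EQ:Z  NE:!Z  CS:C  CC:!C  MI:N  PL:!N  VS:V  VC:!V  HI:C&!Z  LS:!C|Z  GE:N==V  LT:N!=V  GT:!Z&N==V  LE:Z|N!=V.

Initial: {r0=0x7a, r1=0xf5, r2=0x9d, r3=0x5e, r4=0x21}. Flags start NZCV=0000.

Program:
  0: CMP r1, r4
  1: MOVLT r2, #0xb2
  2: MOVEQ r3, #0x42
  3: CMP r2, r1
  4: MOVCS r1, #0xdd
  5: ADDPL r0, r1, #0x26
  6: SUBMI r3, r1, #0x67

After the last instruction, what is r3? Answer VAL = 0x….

0: ✓ CMP  NZCV=1010
1: ✓ MOVLT  r2←0xb2
2: · MOVEQ
3: ✓ CMP  NZCV=1000
4: · MOVCS
5: · ADDPL
6: ✓ SUBMI  r3←0x8e

VAL = 0x8e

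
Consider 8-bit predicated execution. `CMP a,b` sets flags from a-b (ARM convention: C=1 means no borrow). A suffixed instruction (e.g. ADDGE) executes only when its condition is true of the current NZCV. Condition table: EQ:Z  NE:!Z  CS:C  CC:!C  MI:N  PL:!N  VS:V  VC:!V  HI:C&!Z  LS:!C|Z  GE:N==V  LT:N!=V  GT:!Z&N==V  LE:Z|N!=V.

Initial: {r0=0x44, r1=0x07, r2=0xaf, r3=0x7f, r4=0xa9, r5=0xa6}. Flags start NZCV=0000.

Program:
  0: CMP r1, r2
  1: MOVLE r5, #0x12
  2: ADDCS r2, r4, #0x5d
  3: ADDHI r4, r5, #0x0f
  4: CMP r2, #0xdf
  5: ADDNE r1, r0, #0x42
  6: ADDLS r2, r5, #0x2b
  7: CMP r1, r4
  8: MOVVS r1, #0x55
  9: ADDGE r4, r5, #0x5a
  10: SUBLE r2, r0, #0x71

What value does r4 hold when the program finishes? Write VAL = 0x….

VAL = 0xa9

[0] flags=0000 → (cmp)
[1] flags=0000 LE?F → skip
[2] flags=0000 CS?F → skip
[3] flags=0000 HI?F → skip
[4] flags=1000 → (cmp)
[5] flags=1000 NE?T → r1=0x86
[6] flags=1000 LS?T → r2=0xd1
[7] flags=1000 → (cmp)
[8] flags=1000 VS?F → skip
[9] flags=1000 GE?F → skip
[10] flags=1000 LE?T → r2=0xd3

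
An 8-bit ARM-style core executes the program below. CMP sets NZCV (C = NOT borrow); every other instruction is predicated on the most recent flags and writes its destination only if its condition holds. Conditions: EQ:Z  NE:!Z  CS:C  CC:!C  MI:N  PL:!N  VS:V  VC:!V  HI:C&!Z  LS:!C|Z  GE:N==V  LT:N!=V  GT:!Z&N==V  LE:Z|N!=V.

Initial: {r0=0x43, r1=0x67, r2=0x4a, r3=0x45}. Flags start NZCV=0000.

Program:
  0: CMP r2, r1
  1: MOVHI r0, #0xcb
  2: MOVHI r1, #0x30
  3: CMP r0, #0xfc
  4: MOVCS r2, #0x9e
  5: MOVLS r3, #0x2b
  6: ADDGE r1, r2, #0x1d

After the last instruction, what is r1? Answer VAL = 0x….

0: ✓ CMP  NZCV=1000
1: · MOVHI
2: · MOVHI
3: ✓ CMP  NZCV=0000
4: · MOVCS
5: ✓ MOVLS  r3←0x2b
6: ✓ ADDGE  r1←0x67

VAL = 0x67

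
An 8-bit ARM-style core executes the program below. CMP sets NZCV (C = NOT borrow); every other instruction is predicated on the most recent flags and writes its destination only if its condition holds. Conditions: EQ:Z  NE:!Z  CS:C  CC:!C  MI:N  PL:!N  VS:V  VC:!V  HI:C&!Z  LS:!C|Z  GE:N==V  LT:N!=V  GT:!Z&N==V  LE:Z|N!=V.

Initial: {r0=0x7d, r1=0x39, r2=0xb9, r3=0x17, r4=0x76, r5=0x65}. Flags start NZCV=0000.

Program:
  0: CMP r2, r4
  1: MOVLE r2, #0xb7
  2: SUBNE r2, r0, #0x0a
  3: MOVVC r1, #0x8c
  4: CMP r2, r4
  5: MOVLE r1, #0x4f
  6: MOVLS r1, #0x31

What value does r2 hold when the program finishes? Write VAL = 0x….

VAL = 0x73

[0] flags=0011 → (cmp)
[1] flags=0011 LE?T → r2=0xb7
[2] flags=0011 NE?T → r2=0x73
[3] flags=0011 VC?F → skip
[4] flags=1000 → (cmp)
[5] flags=1000 LE?T → r1=0x4f
[6] flags=1000 LS?T → r1=0x31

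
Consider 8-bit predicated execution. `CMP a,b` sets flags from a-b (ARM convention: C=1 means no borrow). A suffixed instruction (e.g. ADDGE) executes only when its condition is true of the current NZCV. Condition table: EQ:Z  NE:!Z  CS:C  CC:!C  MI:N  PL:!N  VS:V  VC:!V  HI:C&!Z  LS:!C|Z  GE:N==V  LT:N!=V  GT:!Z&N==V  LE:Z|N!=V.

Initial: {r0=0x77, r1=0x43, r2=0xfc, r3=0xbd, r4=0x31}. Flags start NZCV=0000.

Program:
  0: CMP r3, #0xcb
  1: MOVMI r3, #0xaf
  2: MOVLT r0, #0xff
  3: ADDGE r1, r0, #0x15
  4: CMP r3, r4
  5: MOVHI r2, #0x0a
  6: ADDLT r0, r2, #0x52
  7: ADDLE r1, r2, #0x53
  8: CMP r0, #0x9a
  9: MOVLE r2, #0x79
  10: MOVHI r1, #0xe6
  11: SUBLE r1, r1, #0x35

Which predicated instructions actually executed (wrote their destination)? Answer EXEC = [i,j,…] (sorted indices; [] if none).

[0] flags=1000 → (cmp)
[1] flags=1000 MI?T → r3=0xaf
[2] flags=1000 LT?T → r0=0xff
[3] flags=1000 GE?F → skip
[4] flags=0011 → (cmp)
[5] flags=0011 HI?T → r2=0x0a
[6] flags=0011 LT?T → r0=0x5c
[7] flags=0011 LE?T → r1=0x5d
[8] flags=1001 → (cmp)
[9] flags=1001 LE?F → skip
[10] flags=1001 HI?F → skip
[11] flags=1001 LE?F → skip

EXEC = [1,2,5,6,7]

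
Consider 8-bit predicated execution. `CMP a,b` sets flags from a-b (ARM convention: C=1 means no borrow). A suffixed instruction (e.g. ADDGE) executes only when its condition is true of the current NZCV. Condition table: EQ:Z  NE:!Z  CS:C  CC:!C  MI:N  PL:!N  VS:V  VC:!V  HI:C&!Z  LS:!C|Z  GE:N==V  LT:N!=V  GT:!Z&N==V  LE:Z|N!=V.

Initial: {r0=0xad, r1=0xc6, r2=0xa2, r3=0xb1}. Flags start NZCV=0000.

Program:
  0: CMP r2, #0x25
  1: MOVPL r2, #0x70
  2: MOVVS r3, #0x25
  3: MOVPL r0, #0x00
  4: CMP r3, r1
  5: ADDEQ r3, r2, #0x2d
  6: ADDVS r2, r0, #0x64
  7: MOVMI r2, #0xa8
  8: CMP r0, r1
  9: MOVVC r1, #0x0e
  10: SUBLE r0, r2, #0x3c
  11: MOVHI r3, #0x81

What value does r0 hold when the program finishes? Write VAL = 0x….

[0] flags=0011 → (cmp)
[1] flags=0011 PL?T → r2=0x70
[2] flags=0011 VS?T → r3=0x25
[3] flags=0011 PL?T → r0=0x00
[4] flags=0000 → (cmp)
[5] flags=0000 EQ?F → skip
[6] flags=0000 VS?F → skip
[7] flags=0000 MI?F → skip
[8] flags=0000 → (cmp)
[9] flags=0000 VC?T → r1=0x0e
[10] flags=0000 LE?F → skip
[11] flags=0000 HI?F → skip

VAL = 0x00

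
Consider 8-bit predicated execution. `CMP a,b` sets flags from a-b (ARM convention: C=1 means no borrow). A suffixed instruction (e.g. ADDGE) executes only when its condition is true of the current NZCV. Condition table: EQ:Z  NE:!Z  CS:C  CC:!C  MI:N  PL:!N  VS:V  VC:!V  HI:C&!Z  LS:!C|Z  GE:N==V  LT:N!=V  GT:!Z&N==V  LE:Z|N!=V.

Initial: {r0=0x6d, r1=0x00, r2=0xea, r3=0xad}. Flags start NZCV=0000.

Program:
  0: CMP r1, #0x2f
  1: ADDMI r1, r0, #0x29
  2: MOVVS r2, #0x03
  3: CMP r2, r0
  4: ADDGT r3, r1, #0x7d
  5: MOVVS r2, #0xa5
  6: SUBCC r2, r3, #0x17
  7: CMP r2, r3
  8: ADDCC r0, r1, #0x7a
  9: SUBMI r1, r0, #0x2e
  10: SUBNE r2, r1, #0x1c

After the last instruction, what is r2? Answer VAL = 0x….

0: ✓ CMP  NZCV=1000
1: ✓ ADDMI  r1←0x96
2: · MOVVS
3: ✓ CMP  NZCV=0011
4: · ADDGT
5: ✓ MOVVS  r2←0xa5
6: · SUBCC
7: ✓ CMP  NZCV=1000
8: ✓ ADDCC  r0←0x10
9: ✓ SUBMI  r1←0xe2
10: ✓ SUBNE  r2←0xc6

VAL = 0xc6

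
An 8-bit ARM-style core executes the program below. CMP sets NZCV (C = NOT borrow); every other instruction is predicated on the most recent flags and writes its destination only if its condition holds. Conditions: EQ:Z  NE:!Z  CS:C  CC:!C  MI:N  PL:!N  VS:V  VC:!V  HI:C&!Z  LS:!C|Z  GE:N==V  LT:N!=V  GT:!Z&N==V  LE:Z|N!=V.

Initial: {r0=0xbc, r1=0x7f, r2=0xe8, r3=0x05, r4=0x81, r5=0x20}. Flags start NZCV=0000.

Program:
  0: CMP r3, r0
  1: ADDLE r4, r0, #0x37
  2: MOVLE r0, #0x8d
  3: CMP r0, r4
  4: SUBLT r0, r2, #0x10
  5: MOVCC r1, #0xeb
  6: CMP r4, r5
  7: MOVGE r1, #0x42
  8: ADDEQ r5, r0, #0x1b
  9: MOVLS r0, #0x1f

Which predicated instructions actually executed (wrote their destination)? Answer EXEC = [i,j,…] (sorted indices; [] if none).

[0] flags=0000 → (cmp)
[1] flags=0000 LE?F → skip
[2] flags=0000 LE?F → skip
[3] flags=0010 → (cmp)
[4] flags=0010 LT?F → skip
[5] flags=0010 CC?F → skip
[6] flags=0011 → (cmp)
[7] flags=0011 GE?F → skip
[8] flags=0011 EQ?F → skip
[9] flags=0011 LS?F → skip

EXEC = []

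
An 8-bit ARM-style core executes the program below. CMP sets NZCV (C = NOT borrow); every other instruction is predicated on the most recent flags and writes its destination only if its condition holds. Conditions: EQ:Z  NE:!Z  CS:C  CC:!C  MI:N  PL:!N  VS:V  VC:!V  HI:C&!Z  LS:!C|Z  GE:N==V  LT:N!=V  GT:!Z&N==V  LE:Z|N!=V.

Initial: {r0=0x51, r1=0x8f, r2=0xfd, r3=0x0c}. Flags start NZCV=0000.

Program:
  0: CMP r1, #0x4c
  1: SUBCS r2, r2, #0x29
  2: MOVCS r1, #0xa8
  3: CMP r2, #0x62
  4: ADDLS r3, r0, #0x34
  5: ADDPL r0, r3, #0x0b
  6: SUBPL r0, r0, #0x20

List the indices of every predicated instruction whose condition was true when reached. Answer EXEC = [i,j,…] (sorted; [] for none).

EXEC = [1,2,5,6]

0: ✓ CMP  NZCV=0011
1: ✓ SUBCS  r2←0xd4
2: ✓ MOVCS  r1←0xa8
3: ✓ CMP  NZCV=0011
4: · ADDLS
5: ✓ ADDPL  r0←0x17
6: ✓ SUBPL  r0←0xf7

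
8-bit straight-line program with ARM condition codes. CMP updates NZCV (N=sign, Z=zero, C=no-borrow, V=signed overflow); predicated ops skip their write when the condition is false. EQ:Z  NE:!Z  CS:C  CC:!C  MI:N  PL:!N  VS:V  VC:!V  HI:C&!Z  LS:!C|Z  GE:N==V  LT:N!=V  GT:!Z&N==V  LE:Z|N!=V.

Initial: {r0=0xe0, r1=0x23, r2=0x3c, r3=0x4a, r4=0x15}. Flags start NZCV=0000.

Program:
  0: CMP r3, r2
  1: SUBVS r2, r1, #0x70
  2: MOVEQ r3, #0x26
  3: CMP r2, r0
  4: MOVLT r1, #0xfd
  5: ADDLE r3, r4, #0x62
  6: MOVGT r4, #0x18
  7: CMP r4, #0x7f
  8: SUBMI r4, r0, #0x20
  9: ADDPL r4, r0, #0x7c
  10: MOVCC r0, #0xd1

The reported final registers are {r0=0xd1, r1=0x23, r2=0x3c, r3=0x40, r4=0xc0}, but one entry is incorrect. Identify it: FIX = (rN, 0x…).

[0] flags=0010 → (cmp)
[1] flags=0010 VS?F → skip
[2] flags=0010 EQ?F → skip
[3] flags=0000 → (cmp)
[4] flags=0000 LT?F → skip
[5] flags=0000 LE?F → skip
[6] flags=0000 GT?T → r4=0x18
[7] flags=1000 → (cmp)
[8] flags=1000 MI?T → r4=0xc0
[9] flags=1000 PL?F → skip
[10] flags=1000 CC?T → r0=0xd1

FIX = (r3, 0x4a)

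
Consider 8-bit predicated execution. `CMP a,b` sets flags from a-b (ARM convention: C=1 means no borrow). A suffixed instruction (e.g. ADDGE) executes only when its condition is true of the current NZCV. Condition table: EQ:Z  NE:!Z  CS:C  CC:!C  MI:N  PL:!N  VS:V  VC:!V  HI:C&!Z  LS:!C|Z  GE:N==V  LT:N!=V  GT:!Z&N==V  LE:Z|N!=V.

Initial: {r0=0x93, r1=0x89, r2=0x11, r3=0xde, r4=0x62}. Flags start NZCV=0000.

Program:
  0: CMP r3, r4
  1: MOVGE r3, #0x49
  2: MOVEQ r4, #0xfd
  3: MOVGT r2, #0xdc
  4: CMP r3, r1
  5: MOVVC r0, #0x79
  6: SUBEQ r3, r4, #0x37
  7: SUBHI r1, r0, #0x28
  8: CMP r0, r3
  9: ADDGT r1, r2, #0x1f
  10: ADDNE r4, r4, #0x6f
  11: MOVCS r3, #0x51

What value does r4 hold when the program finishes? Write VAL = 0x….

VAL = 0xd1

[0] flags=0011 → (cmp)
[1] flags=0011 GE?F → skip
[2] flags=0011 EQ?F → skip
[3] flags=0011 GT?F → skip
[4] flags=0010 → (cmp)
[5] flags=0010 VC?T → r0=0x79
[6] flags=0010 EQ?F → skip
[7] flags=0010 HI?T → r1=0x51
[8] flags=1001 → (cmp)
[9] flags=1001 GT?T → r1=0x30
[10] flags=1001 NE?T → r4=0xd1
[11] flags=1001 CS?F → skip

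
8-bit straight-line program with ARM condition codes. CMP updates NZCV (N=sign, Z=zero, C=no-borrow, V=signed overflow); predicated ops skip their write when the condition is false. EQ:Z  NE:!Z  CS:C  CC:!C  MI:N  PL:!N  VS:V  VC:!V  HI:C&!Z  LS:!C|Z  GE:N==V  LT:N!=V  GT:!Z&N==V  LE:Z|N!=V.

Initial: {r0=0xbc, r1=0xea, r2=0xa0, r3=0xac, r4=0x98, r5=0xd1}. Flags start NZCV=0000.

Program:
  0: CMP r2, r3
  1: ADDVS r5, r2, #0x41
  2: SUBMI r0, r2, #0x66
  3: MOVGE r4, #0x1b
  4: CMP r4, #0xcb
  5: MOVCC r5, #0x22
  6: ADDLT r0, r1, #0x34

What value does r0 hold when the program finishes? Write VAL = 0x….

[0] flags=1000 → (cmp)
[1] flags=1000 VS?F → skip
[2] flags=1000 MI?T → r0=0x3a
[3] flags=1000 GE?F → skip
[4] flags=1000 → (cmp)
[5] flags=1000 CC?T → r5=0x22
[6] flags=1000 LT?T → r0=0x1e

VAL = 0x1e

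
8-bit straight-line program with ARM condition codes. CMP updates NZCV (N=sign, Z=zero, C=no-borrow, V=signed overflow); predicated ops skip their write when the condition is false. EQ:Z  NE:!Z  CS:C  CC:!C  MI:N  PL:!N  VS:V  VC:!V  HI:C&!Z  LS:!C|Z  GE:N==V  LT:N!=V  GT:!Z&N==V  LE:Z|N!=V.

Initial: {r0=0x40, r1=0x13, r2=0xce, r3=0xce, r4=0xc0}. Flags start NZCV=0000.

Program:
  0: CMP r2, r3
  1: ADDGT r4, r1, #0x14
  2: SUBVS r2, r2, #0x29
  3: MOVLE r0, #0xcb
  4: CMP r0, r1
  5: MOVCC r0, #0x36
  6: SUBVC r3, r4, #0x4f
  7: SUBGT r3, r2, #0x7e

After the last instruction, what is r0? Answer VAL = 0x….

[0] flags=0110 → (cmp)
[1] flags=0110 GT?F → skip
[2] flags=0110 VS?F → skip
[3] flags=0110 LE?T → r0=0xcb
[4] flags=1010 → (cmp)
[5] flags=1010 CC?F → skip
[6] flags=1010 VC?T → r3=0x71
[7] flags=1010 GT?F → skip

VAL = 0xcb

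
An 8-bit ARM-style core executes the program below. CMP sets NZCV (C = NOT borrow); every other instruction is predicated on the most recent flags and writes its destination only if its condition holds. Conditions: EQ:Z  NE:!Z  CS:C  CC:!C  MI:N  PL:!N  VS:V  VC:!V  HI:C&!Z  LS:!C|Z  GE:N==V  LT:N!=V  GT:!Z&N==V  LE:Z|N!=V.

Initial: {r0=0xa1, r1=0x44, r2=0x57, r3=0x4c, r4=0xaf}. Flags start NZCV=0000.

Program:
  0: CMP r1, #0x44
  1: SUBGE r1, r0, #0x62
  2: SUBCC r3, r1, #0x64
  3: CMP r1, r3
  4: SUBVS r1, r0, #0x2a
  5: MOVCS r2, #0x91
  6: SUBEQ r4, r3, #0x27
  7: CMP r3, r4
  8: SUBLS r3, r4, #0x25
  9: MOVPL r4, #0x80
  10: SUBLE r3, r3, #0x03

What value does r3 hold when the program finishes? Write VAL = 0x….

VAL = 0x8a

0: ✓ CMP  NZCV=0110
1: ✓ SUBGE  r1←0x3f
2: · SUBCC
3: ✓ CMP  NZCV=1000
4: · SUBVS
5: · MOVCS
6: · SUBEQ
7: ✓ CMP  NZCV=1001
8: ✓ SUBLS  r3←0x8a
9: · MOVPL
10: · SUBLE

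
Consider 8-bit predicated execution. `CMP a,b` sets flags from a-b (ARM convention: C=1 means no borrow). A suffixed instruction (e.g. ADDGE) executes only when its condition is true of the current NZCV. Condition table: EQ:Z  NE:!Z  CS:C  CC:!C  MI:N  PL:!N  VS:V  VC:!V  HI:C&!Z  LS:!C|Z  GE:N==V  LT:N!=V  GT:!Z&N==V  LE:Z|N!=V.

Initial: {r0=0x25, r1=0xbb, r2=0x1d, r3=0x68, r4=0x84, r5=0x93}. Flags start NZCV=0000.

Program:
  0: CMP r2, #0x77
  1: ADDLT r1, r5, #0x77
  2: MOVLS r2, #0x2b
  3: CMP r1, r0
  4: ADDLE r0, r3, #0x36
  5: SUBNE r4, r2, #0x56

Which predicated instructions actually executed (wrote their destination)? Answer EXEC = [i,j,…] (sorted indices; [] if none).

[0] flags=1000 → (cmp)
[1] flags=1000 LT?T → r1=0x0a
[2] flags=1000 LS?T → r2=0x2b
[3] flags=1000 → (cmp)
[4] flags=1000 LE?T → r0=0x9e
[5] flags=1000 NE?T → r4=0xd5

EXEC = [1,2,4,5]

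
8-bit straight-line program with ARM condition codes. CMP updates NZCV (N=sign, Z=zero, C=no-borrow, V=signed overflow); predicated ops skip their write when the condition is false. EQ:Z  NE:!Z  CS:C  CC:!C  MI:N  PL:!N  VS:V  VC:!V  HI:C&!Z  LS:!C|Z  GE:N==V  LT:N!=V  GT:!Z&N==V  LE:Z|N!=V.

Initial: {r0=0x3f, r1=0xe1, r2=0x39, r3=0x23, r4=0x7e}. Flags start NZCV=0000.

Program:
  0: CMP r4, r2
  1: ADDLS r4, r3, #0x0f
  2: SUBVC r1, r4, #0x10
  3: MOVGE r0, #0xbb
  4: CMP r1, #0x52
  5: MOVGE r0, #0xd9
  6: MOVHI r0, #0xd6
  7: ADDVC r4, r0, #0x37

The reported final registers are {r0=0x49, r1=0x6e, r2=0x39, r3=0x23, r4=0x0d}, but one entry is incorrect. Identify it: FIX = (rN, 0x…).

[0] flags=0010 → (cmp)
[1] flags=0010 LS?F → skip
[2] flags=0010 VC?T → r1=0x6e
[3] flags=0010 GE?T → r0=0xbb
[4] flags=0010 → (cmp)
[5] flags=0010 GE?T → r0=0xd9
[6] flags=0010 HI?T → r0=0xd6
[7] flags=0010 VC?T → r4=0x0d

FIX = (r0, 0xd6)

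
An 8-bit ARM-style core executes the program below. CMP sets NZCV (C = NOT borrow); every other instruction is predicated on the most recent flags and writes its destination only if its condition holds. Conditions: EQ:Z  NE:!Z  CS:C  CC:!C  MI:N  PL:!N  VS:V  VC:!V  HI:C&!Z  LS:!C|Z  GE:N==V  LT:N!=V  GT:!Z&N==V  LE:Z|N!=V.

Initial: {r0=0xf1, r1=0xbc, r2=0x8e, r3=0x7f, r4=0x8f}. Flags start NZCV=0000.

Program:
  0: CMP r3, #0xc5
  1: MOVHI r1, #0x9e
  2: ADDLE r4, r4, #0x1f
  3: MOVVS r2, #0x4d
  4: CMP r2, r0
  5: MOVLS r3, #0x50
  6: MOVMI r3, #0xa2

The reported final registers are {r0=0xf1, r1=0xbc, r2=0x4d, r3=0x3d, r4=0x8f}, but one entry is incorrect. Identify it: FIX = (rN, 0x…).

FIX = (r3, 0x50)

[0] flags=1001 → (cmp)
[1] flags=1001 HI?F → skip
[2] flags=1001 LE?F → skip
[3] flags=1001 VS?T → r2=0x4d
[4] flags=0000 → (cmp)
[5] flags=0000 LS?T → r3=0x50
[6] flags=0000 MI?F → skip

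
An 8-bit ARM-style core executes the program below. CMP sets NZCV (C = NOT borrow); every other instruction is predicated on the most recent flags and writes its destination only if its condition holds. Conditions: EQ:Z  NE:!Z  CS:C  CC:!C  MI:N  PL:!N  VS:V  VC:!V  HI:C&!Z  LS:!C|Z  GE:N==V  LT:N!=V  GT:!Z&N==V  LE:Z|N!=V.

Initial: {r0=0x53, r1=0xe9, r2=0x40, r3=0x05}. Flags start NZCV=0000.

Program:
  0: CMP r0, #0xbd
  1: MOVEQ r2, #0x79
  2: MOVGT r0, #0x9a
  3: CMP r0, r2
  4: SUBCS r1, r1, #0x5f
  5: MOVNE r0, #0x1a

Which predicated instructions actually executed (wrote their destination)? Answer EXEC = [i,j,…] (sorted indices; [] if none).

EXEC = [2,4,5]

[0] flags=1001 → (cmp)
[1] flags=1001 EQ?F → skip
[2] flags=1001 GT?T → r0=0x9a
[3] flags=0011 → (cmp)
[4] flags=0011 CS?T → r1=0x8a
[5] flags=0011 NE?T → r0=0x1a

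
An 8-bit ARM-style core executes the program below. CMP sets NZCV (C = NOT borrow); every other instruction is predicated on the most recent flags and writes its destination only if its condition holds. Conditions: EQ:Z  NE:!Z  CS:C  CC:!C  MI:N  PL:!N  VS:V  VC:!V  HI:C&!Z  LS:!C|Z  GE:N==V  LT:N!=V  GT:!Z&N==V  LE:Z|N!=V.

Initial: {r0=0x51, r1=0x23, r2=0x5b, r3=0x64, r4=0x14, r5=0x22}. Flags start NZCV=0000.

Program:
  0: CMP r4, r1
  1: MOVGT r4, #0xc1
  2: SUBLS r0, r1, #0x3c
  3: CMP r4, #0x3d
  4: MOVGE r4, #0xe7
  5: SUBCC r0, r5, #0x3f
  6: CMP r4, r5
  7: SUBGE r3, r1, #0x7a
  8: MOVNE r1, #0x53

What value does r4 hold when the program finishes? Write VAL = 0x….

[0] flags=1000 → (cmp)
[1] flags=1000 GT?F → skip
[2] flags=1000 LS?T → r0=0xe7
[3] flags=1000 → (cmp)
[4] flags=1000 GE?F → skip
[5] flags=1000 CC?T → r0=0xe3
[6] flags=1000 → (cmp)
[7] flags=1000 GE?F → skip
[8] flags=1000 NE?T → r1=0x53

VAL = 0x14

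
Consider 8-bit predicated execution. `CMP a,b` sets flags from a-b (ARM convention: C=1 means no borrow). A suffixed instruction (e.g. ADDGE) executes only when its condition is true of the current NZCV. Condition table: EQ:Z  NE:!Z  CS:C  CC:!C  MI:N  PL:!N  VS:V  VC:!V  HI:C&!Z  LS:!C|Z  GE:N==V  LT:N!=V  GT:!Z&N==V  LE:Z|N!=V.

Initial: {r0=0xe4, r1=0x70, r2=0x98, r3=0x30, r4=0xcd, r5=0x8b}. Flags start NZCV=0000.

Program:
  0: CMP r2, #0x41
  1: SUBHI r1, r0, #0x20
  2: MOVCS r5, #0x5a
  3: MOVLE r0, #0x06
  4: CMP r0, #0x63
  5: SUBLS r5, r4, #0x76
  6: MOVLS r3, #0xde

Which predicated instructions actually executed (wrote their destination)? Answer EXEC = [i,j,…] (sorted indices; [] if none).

0: ✓ CMP  NZCV=0011
1: ✓ SUBHI  r1←0xc4
2: ✓ MOVCS  r5←0x5a
3: ✓ MOVLE  r0←0x06
4: ✓ CMP  NZCV=1000
5: ✓ SUBLS  r5←0x57
6: ✓ MOVLS  r3←0xde

EXEC = [1,2,3,5,6]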